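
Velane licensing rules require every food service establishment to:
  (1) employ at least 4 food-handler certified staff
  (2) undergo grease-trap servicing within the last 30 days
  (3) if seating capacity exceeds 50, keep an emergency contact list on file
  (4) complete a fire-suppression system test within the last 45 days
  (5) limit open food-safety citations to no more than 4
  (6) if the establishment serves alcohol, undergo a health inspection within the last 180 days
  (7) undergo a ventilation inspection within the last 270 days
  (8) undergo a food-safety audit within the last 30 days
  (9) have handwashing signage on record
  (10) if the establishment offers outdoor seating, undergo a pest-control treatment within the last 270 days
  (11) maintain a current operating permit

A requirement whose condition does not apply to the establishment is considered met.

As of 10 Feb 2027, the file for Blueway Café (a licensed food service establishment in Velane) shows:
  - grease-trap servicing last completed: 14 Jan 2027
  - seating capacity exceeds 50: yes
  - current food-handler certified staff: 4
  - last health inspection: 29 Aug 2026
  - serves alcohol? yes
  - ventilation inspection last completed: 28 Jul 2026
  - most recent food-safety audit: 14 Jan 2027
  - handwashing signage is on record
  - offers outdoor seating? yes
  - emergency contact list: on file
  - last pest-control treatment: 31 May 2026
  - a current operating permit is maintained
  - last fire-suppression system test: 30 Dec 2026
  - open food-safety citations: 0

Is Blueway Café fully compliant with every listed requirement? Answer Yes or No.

Yes

1. food-handler certified staff 4 ≥ 4 → met
2. grease-trap servicing 27 days ago vs limit 30 → met
3. condition 'seating capacity exceeds 50' holds; emergency contact list present → met
4. fire-suppression system test 42 days ago vs limit 45 → met
5. open food-safety citations 0 ≤ 4 → met
6. condition 'serves alcohol' holds; health inspection 165 days ago vs limit 180 → met
7. ventilation inspection 197 days ago vs limit 270 → met
8. food-safety audit 27 days ago vs limit 30 → met
9. handwashing signage present → met
10. condition 'offers outdoor seating' holds; pest-control treatment 255 days ago vs limit 270 → met
11. current operating permit present → met
All met.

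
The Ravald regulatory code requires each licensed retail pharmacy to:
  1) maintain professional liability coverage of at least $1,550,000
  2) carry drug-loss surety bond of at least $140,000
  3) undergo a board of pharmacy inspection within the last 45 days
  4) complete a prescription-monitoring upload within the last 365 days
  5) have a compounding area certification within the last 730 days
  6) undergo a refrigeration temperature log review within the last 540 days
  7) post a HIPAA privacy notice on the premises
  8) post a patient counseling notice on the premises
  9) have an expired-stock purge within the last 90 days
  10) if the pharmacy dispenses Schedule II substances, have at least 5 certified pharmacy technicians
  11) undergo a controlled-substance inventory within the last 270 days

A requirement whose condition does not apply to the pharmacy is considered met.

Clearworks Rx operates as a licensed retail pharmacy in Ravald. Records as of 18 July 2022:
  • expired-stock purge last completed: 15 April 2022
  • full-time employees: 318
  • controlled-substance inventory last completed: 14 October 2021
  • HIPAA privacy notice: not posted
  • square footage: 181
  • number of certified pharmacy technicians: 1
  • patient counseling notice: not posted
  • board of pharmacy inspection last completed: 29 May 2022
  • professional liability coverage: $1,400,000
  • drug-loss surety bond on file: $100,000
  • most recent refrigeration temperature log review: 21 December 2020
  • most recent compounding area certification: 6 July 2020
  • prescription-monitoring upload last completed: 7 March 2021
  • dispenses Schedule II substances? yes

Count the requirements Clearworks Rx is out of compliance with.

1. professional liability coverage $1,400,000 < $1,550,000 → not met
2. drug-loss surety bond $100,000 < $140,000 → not met
3. board of pharmacy inspection 50 days ago vs limit 45 → not met
4. prescription-monitoring upload 498 days ago vs limit 365 → not met
5. compounding area certification 742 days ago vs limit 730 → not met
6. refrigeration temperature log review 574 days ago vs limit 540 → not met
7. HIPAA privacy notice absent → not met
8. patient counseling notice absent → not met
9. expired-stock purge 94 days ago vs limit 90 → not met
10. condition 'dispenses Schedule II substances' holds; certified pharmacy technicians 1 < 5 → not met
11. controlled-substance inventory 277 days ago vs limit 270 → not met
Not met: 11 of 11

11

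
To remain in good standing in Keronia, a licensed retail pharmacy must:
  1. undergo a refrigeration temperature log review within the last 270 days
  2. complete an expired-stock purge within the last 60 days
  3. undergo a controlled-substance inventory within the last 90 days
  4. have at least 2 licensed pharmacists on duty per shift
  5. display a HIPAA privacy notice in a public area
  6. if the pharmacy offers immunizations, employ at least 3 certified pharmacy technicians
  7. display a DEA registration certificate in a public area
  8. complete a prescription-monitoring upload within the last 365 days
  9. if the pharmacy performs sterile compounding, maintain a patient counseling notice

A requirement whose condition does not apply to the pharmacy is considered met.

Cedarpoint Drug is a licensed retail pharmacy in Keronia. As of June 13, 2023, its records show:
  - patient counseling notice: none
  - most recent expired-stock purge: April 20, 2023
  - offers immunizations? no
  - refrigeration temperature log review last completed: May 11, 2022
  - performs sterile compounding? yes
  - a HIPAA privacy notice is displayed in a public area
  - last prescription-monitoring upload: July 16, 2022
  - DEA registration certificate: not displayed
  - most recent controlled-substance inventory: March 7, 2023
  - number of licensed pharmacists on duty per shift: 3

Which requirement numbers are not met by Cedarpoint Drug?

1. refrigeration temperature log review 398 days ago vs limit 270 → not met
2. expired-stock purge 54 days ago vs limit 60 → met
3. controlled-substance inventory 98 days ago vs limit 90 → not met
4. licensed pharmacists on duty per shift 3 ≥ 2 → met
5. HIPAA privacy notice present → met
6. condition 'offers immunizations' does not hold → requirement n/a → met
7. DEA registration certificate absent → not met
8. prescription-monitoring upload 332 days ago vs limit 365 → met
9. condition 'performs sterile compounding' holds; patient counseling notice absent → not met
Not met: 1, 3, 7, 9

1, 3, 7, 9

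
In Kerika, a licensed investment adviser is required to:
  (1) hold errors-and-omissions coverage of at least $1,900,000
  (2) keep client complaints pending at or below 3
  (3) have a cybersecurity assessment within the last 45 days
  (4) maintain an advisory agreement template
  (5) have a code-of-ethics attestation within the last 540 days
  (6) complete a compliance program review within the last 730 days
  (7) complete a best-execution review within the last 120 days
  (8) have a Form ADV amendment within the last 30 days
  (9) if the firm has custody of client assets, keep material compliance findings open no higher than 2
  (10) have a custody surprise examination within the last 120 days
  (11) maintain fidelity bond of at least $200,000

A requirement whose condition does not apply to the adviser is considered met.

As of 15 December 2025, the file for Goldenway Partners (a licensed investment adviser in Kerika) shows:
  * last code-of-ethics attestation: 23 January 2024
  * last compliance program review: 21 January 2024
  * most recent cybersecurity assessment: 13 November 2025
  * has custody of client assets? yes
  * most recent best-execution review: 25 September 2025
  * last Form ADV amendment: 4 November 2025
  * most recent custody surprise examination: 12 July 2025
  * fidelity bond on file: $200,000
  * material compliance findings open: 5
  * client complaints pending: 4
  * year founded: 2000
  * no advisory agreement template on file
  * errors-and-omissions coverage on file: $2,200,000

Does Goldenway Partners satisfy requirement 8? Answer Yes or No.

8. Form ADV amendment 41 days ago vs limit 30 → not met

No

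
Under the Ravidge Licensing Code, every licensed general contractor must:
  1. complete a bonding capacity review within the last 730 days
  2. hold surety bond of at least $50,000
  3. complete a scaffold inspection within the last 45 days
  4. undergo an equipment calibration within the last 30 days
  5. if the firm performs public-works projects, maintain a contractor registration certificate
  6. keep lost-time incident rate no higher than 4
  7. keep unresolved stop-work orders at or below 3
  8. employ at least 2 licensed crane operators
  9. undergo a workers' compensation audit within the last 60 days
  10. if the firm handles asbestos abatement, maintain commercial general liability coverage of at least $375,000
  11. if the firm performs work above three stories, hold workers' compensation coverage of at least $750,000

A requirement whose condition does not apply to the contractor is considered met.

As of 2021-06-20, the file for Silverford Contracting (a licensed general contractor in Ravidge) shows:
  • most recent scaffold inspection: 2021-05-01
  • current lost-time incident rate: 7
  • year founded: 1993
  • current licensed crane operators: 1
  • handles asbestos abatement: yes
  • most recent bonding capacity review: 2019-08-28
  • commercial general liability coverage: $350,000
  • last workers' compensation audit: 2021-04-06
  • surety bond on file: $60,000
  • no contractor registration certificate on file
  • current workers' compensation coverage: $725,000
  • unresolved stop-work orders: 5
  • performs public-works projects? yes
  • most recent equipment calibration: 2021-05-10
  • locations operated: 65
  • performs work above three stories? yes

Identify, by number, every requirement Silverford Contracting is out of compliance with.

3, 4, 5, 6, 7, 8, 9, 10, 11

1. bonding capacity review 662 days ago vs limit 730 → met
2. surety bond $60,000 ≥ $50,000 → met
3. scaffold inspection 50 days ago vs limit 45 → not met
4. equipment calibration 41 days ago vs limit 30 → not met
5. condition 'performs public-works projects' holds; contractor registration certificate absent → not met
6. lost-time incident rate 7 > 4 → not met
7. unresolved stop-work orders 5 > 3 → not met
8. licensed crane operators 1 < 2 → not met
9. workers' compensation audit 75 days ago vs limit 60 → not met
10. condition 'handles asbestos abatement' holds; commercial general liability coverage $350,000 < $375,000 → not met
11. condition 'performs work above three stories' holds; workers' compensation coverage $725,000 < $750,000 → not met
Not met: 3, 4, 5, 6, 7, 8, 9, 10, 11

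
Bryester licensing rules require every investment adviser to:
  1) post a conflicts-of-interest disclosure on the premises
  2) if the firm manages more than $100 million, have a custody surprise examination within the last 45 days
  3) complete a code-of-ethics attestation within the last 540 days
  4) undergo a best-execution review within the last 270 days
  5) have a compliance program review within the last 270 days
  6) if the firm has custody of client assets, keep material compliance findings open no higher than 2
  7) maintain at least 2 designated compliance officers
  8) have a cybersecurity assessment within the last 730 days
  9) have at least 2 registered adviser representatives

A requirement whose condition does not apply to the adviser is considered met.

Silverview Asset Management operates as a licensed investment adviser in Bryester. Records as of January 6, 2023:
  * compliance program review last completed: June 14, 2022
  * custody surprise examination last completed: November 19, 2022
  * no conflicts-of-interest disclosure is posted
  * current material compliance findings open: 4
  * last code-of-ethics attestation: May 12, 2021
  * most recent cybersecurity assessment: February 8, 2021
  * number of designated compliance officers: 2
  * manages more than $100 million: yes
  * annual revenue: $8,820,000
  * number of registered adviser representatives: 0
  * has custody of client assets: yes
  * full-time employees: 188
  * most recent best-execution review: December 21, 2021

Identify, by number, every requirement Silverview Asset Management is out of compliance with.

1. conflicts-of-interest disclosure absent → not met
2. condition 'manages more than $100 million' holds; custody surprise examination 48 days ago vs limit 45 → not met
3. code-of-ethics attestation 604 days ago vs limit 540 → not met
4. best-execution review 381 days ago vs limit 270 → not met
5. compliance program review 206 days ago vs limit 270 → met
6. condition 'has custody of client assets' holds; material compliance findings open 4 > 2 → not met
7. designated compliance officers 2 ≥ 2 → met
8. cybersecurity assessment 697 days ago vs limit 730 → met
9. registered adviser representatives 0 < 2 → not met
Not met: 1, 2, 3, 4, 6, 9

1, 2, 3, 4, 6, 9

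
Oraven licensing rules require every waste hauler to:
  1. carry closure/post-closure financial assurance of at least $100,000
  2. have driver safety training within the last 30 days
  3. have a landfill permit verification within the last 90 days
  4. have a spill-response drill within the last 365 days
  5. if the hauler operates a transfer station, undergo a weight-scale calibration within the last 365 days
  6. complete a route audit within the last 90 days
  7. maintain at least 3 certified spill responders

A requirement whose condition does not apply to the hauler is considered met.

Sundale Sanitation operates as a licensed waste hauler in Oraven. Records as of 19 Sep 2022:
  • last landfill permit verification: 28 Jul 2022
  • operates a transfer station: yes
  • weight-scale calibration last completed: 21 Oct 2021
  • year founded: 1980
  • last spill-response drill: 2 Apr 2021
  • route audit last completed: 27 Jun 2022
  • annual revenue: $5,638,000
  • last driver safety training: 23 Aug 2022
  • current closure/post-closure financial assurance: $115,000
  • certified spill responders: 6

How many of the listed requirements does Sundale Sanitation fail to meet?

1. closure/post-closure financial assurance $115,000 ≥ $100,000 → met
2. driver safety training 27 days ago vs limit 30 → met
3. landfill permit verification 53 days ago vs limit 90 → met
4. spill-response drill 535 days ago vs limit 365 → not met
5. condition 'operates a transfer station' holds; weight-scale calibration 333 days ago vs limit 365 → met
6. route audit 84 days ago vs limit 90 → met
7. certified spill responders 6 ≥ 3 → met
Not met: 1 of 7

1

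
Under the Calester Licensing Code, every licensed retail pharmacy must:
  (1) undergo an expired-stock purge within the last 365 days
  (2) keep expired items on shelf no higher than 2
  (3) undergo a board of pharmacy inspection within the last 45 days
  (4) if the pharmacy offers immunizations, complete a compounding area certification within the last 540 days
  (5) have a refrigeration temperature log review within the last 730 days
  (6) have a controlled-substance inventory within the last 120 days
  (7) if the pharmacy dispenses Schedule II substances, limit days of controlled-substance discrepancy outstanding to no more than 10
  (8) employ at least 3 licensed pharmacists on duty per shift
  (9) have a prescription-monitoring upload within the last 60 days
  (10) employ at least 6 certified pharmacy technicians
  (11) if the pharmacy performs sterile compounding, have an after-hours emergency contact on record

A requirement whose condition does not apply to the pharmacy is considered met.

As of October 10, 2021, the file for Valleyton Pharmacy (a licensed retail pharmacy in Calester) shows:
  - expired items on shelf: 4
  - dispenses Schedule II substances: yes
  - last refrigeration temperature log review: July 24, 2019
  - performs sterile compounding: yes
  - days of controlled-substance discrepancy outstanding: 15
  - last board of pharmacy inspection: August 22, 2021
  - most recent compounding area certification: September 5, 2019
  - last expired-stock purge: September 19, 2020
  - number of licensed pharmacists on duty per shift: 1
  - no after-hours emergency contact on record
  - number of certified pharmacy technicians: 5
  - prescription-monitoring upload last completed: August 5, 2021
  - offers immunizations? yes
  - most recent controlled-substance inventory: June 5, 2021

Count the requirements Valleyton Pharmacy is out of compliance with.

11

1. expired-stock purge 386 days ago vs limit 365 → not met
2. expired items on shelf 4 > 2 → not met
3. board of pharmacy inspection 49 days ago vs limit 45 → not met
4. condition 'offers immunizations' holds; compounding area certification 766 days ago vs limit 540 → not met
5. refrigeration temperature log review 809 days ago vs limit 730 → not met
6. controlled-substance inventory 127 days ago vs limit 120 → not met
7. condition 'dispenses Schedule II substances' holds; days of controlled-substance discrepancy outstanding 15 > 10 → not met
8. licensed pharmacists on duty per shift 1 < 3 → not met
9. prescription-monitoring upload 66 days ago vs limit 60 → not met
10. certified pharmacy technicians 5 < 6 → not met
11. condition 'performs sterile compounding' holds; after-hours emergency contact absent → not met
Not met: 11 of 11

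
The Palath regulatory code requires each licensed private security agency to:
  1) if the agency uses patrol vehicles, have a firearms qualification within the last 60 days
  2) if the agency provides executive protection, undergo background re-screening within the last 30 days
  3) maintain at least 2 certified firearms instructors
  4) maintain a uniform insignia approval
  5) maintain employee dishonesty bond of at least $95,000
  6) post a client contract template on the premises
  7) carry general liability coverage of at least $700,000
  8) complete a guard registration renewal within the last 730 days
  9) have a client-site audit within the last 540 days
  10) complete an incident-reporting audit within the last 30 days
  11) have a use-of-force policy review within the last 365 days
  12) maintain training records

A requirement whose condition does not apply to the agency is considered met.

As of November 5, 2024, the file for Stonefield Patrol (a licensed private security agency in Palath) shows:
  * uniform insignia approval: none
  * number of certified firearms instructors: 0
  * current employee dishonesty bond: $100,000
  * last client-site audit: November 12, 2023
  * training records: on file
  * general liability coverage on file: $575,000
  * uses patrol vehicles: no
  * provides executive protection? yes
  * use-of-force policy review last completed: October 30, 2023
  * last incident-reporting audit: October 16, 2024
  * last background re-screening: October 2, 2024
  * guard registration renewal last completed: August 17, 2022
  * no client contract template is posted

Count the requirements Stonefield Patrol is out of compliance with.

1. condition 'uses patrol vehicles' does not hold → requirement n/a → met
2. condition 'provides executive protection' holds; background re-screening 34 days ago vs limit 30 → not met
3. certified firearms instructors 0 < 2 → not met
4. uniform insignia approval absent → not met
5. employee dishonesty bond $100,000 ≥ $95,000 → met
6. client contract template absent → not met
7. general liability coverage $575,000 < $700,000 → not met
8. guard registration renewal 811 days ago vs limit 730 → not met
9. client-site audit 359 days ago vs limit 540 → met
10. incident-reporting audit 20 days ago vs limit 30 → met
11. use-of-force policy review 372 days ago vs limit 365 → not met
12. training records present → met
Not met: 7 of 12

7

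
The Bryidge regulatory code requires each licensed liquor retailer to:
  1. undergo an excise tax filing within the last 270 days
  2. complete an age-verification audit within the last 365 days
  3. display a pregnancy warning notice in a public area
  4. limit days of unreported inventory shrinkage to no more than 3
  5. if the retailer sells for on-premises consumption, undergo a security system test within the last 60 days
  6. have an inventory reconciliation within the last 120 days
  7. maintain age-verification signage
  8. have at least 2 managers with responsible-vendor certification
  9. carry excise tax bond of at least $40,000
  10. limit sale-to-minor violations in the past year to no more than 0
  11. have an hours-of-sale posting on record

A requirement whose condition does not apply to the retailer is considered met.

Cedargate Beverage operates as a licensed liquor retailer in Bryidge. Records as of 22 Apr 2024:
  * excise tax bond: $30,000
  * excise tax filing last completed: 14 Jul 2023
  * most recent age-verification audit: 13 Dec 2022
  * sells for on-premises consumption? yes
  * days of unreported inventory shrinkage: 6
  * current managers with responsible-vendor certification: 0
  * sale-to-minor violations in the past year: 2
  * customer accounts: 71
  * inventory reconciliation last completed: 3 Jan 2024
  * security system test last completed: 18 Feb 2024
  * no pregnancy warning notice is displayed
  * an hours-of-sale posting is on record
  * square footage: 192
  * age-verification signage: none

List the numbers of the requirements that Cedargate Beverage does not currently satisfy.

1, 2, 3, 4, 5, 7, 8, 9, 10

1. excise tax filing 283 days ago vs limit 270 → not met
2. age-verification audit 496 days ago vs limit 365 → not met
3. pregnancy warning notice absent → not met
4. days of unreported inventory shrinkage 6 > 3 → not met
5. condition 'sells for on-premises consumption' holds; security system test 64 days ago vs limit 60 → not met
6. inventory reconciliation 110 days ago vs limit 120 → met
7. age-verification signage absent → not met
8. managers with responsible-vendor certification 0 < 2 → not met
9. excise tax bond $30,000 < $40,000 → not met
10. sale-to-minor violations in the past year 2 > 0 → not met
11. hours-of-sale posting present → met
Not met: 1, 2, 3, 4, 5, 7, 8, 9, 10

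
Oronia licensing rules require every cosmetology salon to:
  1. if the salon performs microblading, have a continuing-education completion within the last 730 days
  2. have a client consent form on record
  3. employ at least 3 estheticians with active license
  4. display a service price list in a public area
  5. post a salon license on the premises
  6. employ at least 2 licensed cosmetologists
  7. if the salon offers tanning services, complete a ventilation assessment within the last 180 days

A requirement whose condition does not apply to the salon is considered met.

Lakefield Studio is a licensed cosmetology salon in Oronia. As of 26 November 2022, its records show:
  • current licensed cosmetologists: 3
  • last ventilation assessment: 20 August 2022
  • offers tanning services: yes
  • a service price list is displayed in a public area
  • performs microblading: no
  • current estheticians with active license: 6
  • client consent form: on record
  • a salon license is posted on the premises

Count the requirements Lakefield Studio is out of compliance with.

1. condition 'performs microblading' does not hold → requirement n/a → met
2. client consent form present → met
3. estheticians with active license 6 ≥ 3 → met
4. service price list present → met
5. salon license present → met
6. licensed cosmetologists 3 ≥ 2 → met
7. condition 'offers tanning services' holds; ventilation assessment 98 days ago vs limit 180 → met
Not met: 0 of 7

0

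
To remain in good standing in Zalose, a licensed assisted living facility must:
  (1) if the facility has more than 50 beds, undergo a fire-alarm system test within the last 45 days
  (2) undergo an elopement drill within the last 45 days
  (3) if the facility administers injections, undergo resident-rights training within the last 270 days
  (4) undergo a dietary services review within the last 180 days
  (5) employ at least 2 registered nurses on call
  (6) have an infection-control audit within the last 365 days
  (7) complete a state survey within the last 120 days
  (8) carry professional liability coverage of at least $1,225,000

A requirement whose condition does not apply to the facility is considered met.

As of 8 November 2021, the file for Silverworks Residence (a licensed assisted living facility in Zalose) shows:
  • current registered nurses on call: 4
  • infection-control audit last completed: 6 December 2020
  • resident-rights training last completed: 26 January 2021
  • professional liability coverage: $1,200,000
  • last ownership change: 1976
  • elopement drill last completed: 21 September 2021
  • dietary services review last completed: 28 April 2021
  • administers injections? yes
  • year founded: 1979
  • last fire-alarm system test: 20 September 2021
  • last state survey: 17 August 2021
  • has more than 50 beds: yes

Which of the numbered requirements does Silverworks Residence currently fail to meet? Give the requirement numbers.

1, 2, 3, 4, 8

1. condition 'has more than 50 beds' holds; fire-alarm system test 49 days ago vs limit 45 → not met
2. elopement drill 48 days ago vs limit 45 → not met
3. condition 'administers injections' holds; resident-rights training 286 days ago vs limit 270 → not met
4. dietary services review 194 days ago vs limit 180 → not met
5. registered nurses on call 4 ≥ 2 → met
6. infection-control audit 337 days ago vs limit 365 → met
7. state survey 83 days ago vs limit 120 → met
8. professional liability coverage $1,200,000 < $1,225,000 → not met
Not met: 1, 2, 3, 4, 8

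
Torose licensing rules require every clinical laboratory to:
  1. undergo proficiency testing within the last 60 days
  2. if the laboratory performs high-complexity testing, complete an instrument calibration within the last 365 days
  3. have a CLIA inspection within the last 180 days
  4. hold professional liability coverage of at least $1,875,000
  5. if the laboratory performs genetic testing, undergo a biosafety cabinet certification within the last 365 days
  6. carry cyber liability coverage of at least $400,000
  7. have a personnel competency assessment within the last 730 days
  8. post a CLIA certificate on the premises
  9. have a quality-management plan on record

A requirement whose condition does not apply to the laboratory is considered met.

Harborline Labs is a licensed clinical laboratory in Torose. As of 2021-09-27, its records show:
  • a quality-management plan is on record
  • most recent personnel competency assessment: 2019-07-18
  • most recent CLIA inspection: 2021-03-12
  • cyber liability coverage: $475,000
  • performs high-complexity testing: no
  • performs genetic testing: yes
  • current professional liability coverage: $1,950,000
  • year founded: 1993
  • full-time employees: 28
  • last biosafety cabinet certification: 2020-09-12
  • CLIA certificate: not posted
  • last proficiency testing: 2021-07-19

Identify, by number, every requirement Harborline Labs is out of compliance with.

1. proficiency testing 70 days ago vs limit 60 → not met
2. condition 'performs high-complexity testing' does not hold → requirement n/a → met
3. CLIA inspection 199 days ago vs limit 180 → not met
4. professional liability coverage $1,950,000 ≥ $1,875,000 → met
5. condition 'performs genetic testing' holds; biosafety cabinet certification 380 days ago vs limit 365 → not met
6. cyber liability coverage $475,000 ≥ $400,000 → met
7. personnel competency assessment 802 days ago vs limit 730 → not met
8. CLIA certificate absent → not met
9. quality-management plan present → met
Not met: 1, 3, 5, 7, 8

1, 3, 5, 7, 8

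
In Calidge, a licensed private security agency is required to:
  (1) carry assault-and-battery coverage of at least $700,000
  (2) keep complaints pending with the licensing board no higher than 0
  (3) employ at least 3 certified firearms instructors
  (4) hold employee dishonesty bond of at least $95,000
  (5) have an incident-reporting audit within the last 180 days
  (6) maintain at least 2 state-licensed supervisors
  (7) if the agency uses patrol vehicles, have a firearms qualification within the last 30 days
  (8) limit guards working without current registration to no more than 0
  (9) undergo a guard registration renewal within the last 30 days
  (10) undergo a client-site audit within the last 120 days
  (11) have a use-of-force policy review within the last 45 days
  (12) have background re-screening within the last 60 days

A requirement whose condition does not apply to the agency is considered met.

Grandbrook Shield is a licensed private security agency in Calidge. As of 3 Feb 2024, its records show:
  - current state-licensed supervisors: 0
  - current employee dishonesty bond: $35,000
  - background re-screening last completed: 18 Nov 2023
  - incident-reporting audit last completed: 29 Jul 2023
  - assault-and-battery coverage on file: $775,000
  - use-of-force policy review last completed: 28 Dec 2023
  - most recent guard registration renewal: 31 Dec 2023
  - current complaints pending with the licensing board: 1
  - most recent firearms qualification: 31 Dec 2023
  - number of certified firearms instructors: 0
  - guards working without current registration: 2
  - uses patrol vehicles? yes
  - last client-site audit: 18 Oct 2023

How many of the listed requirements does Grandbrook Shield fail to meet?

9

1. assault-and-battery coverage $775,000 ≥ $700,000 → met
2. complaints pending with the licensing board 1 > 0 → not met
3. certified firearms instructors 0 < 3 → not met
4. employee dishonesty bond $35,000 < $95,000 → not met
5. incident-reporting audit 189 days ago vs limit 180 → not met
6. state-licensed supervisors 0 < 2 → not met
7. condition 'uses patrol vehicles' holds; firearms qualification 34 days ago vs limit 30 → not met
8. guards working without current registration 2 > 0 → not met
9. guard registration renewal 34 days ago vs limit 30 → not met
10. client-site audit 108 days ago vs limit 120 → met
11. use-of-force policy review 37 days ago vs limit 45 → met
12. background re-screening 77 days ago vs limit 60 → not met
Not met: 9 of 12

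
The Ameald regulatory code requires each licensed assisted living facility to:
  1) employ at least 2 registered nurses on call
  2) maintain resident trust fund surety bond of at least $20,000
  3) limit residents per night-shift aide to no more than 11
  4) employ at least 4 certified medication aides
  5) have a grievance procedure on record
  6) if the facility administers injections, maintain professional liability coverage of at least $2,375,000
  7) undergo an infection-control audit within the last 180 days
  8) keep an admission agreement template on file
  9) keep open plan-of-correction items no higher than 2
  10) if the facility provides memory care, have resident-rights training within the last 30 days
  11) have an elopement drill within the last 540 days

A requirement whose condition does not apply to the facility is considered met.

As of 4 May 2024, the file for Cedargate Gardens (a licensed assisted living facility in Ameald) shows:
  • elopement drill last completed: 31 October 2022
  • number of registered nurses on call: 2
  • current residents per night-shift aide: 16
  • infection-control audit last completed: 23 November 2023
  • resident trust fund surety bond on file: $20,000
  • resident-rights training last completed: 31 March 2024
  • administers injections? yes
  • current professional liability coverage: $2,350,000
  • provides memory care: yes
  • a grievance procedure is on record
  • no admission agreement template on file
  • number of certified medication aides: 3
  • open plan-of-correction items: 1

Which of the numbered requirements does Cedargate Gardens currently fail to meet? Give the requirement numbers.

1. registered nurses on call 2 ≥ 2 → met
2. resident trust fund surety bond $20,000 ≥ $20,000 → met
3. residents per night-shift aide 16 > 11 → not met
4. certified medication aides 3 < 4 → not met
5. grievance procedure present → met
6. condition 'administers injections' holds; professional liability coverage $2,350,000 < $2,375,000 → not met
7. infection-control audit 163 days ago vs limit 180 → met
8. admission agreement template absent → not met
9. open plan-of-correction items 1 ≤ 2 → met
10. condition 'provides memory care' holds; resident-rights training 34 days ago vs limit 30 → not met
11. elopement drill 551 days ago vs limit 540 → not met
Not met: 3, 4, 6, 8, 10, 11

3, 4, 6, 8, 10, 11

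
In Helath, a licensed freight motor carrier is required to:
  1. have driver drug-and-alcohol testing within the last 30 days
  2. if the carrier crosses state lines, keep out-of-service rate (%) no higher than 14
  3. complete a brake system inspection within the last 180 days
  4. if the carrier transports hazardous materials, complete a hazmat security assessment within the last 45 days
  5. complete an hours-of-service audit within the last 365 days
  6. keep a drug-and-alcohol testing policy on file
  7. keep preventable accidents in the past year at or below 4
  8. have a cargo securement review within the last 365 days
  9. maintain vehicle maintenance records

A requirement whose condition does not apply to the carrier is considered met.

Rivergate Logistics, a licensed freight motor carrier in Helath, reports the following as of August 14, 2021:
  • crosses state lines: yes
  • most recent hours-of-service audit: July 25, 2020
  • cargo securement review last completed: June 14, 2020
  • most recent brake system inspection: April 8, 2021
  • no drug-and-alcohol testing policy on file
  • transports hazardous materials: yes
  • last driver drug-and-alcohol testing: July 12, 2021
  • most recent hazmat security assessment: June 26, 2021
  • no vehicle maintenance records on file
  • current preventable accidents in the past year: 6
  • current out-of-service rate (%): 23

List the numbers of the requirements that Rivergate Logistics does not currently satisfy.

1, 2, 4, 5, 6, 7, 8, 9

1. driver drug-and-alcohol testing 33 days ago vs limit 30 → not met
2. condition 'crosses state lines' holds; out-of-service rate (%) 23 > 14 → not met
3. brake system inspection 128 days ago vs limit 180 → met
4. condition 'transports hazardous materials' holds; hazmat security assessment 49 days ago vs limit 45 → not met
5. hours-of-service audit 385 days ago vs limit 365 → not met
6. drug-and-alcohol testing policy absent → not met
7. preventable accidents in the past year 6 > 4 → not met
8. cargo securement review 426 days ago vs limit 365 → not met
9. vehicle maintenance records absent → not met
Not met: 1, 2, 4, 5, 6, 7, 8, 9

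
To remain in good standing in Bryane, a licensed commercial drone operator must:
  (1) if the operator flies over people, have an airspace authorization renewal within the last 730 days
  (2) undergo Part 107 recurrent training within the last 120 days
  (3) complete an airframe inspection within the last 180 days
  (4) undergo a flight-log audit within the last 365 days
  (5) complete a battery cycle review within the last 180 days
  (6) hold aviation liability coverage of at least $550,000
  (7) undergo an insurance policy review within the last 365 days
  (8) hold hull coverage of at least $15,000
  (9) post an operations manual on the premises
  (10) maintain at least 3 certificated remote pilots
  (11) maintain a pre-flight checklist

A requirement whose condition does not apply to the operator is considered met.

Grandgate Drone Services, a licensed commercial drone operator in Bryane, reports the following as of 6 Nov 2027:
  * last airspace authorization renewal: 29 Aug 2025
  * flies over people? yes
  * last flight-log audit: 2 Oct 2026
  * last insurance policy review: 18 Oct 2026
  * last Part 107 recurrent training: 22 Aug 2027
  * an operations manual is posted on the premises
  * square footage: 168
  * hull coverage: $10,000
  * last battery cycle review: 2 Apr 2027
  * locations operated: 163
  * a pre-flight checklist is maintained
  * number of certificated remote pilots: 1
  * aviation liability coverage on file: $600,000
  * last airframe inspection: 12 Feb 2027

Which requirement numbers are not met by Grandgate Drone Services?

1, 3, 4, 5, 7, 8, 10

1. condition 'flies over people' holds; airspace authorization renewal 799 days ago vs limit 730 → not met
2. Part 107 recurrent training 76 days ago vs limit 120 → met
3. airframe inspection 267 days ago vs limit 180 → not met
4. flight-log audit 400 days ago vs limit 365 → not met
5. battery cycle review 218 days ago vs limit 180 → not met
6. aviation liability coverage $600,000 ≥ $550,000 → met
7. insurance policy review 384 days ago vs limit 365 → not met
8. hull coverage $10,000 < $15,000 → not met
9. operations manual present → met
10. certificated remote pilots 1 < 3 → not met
11. pre-flight checklist present → met
Not met: 1, 3, 4, 5, 7, 8, 10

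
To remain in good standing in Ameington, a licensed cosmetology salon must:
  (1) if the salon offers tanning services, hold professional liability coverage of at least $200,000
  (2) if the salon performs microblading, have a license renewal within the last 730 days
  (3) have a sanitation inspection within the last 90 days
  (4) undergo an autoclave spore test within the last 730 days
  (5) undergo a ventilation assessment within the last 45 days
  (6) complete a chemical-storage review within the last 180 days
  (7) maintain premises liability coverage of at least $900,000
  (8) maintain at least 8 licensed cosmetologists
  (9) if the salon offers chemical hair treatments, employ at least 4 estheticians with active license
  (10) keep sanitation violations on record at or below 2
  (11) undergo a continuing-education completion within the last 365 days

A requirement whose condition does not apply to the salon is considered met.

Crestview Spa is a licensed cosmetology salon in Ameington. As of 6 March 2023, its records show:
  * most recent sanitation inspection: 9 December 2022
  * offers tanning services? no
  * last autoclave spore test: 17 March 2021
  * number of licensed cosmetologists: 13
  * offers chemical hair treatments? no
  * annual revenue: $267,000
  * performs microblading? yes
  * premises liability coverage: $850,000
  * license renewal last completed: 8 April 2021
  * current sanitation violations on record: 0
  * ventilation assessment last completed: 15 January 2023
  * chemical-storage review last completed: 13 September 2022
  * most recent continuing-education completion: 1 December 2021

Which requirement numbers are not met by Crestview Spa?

5, 7, 11

1. condition 'offers tanning services' does not hold → requirement n/a → met
2. condition 'performs microblading' holds; license renewal 697 days ago vs limit 730 → met
3. sanitation inspection 87 days ago vs limit 90 → met
4. autoclave spore test 719 days ago vs limit 730 → met
5. ventilation assessment 50 days ago vs limit 45 → not met
6. chemical-storage review 174 days ago vs limit 180 → met
7. premises liability coverage $850,000 < $900,000 → not met
8. licensed cosmetologists 13 ≥ 8 → met
9. condition 'offers chemical hair treatments' does not hold → requirement n/a → met
10. sanitation violations on record 0 ≤ 2 → met
11. continuing-education completion 460 days ago vs limit 365 → not met
Not met: 5, 7, 11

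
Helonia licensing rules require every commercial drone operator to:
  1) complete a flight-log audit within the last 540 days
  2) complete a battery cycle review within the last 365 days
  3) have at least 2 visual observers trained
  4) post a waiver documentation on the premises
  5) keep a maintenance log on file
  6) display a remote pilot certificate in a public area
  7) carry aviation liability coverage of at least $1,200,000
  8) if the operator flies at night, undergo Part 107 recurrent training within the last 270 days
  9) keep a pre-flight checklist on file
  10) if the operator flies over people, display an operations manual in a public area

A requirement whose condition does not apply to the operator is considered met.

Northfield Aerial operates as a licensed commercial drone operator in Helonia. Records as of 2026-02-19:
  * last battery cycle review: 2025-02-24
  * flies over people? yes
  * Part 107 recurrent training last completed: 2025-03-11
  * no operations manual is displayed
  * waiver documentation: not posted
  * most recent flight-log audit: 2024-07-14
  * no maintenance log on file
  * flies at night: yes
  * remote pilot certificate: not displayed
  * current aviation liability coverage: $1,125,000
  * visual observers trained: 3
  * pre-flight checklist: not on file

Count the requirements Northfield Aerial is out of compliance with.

8

1. flight-log audit 585 days ago vs limit 540 → not met
2. battery cycle review 360 days ago vs limit 365 → met
3. visual observers trained 3 ≥ 2 → met
4. waiver documentation absent → not met
5. maintenance log absent → not met
6. remote pilot certificate absent → not met
7. aviation liability coverage $1,125,000 < $1,200,000 → not met
8. condition 'flies at night' holds; Part 107 recurrent training 345 days ago vs limit 270 → not met
9. pre-flight checklist absent → not met
10. condition 'flies over people' holds; operations manual absent → not met
Not met: 8 of 10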